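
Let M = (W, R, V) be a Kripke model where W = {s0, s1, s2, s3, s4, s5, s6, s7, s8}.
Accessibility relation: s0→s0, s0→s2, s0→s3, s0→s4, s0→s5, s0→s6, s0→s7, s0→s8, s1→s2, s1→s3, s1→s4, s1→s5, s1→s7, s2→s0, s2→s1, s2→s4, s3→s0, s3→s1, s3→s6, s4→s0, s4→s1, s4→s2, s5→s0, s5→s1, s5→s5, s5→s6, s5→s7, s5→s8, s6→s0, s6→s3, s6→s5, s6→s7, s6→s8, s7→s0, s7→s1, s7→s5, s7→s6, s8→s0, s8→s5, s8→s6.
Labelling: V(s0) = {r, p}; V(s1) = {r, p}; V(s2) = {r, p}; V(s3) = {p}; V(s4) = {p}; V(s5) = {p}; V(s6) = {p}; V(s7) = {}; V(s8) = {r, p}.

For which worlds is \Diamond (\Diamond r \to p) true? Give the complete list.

s0, s1, s2, s3, s4, s5, s6, s7, s8

Let φ = \Diamond (\Diamond r \to p). Evaluate φ at each world:
  s0 (successors {s0, s2, s3, s4, s5, s6, s7, s8}): φ is true.
  s1 (successors {s2, s3, s4, s5, s7}): φ is true.
  s2 (successors {s0, s1, s4}): φ is true.
  s3 (successors {s0, s1, s6}): φ is true.
  s4 (successors {s0, s1, s2}): φ is true.
  s5 (successors {s0, s1, s5, s6, s7, s8}): φ is true.
  s6 (successors {s0, s3, s5, s7, s8}): φ is true.
  s7 (successors {s0, s1, s5, s6}): φ is true.
  s8 (successors {s0, s5, s6}): φ is true.
For instance, at s3:
  At s3: \Diamond (\Diamond r \to p) requires \Diamond r \to p at some successor in {s0, s1, s6}.
    \Diamond r \to p holds at s0, so \Diamond (\Diamond r \to p) is true at s3.
      At s0: \Diamond r is true, p is true, so \Diamond r \to p is true.
Satisfying worlds: {s0, s1, s2, s3, s4, s5, s6, s7, s8}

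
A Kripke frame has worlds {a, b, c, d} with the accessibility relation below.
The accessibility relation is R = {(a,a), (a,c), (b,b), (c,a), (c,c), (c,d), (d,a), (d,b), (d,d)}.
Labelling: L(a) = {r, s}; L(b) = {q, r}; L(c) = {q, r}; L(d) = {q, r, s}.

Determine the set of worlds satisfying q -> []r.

a, b, c, d

Let φ = q -> []r. Evaluate φ at each world:
  a (successors {a, c}): φ is true.
  b (successors {b}): φ is true.
  c (successors {a, c, d}): φ is true.
  d (successors {a, b, d}): φ is true.
For instance, at a:
  At a: q is false, []r is true, so q -> []r is true.
    At a: []r requires r at every successor {a, c}.
      At a: r is true.
      At c: r is true.
    So []r is true at a.
Satisfying worlds: {a, b, c, d}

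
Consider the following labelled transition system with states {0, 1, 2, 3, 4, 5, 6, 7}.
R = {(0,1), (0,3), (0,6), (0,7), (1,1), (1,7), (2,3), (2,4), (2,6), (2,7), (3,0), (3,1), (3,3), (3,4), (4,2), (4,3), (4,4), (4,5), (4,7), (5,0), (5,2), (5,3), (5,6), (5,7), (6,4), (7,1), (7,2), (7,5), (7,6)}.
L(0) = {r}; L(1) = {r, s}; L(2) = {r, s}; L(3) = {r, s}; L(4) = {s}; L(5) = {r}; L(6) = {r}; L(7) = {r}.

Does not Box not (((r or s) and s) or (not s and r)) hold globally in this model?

Yes

Recall that Box ψ holds at a world iff ψ holds at every accessible world, and Dia ψ holds iff ψ holds at some accessible world.
Let φ = not Box not (((r or s) and s) or (not s and r)). Evaluate φ at each world:
  0 (successors {1, 3, 6, 7}): φ is true.
  1 (successors {1, 7}): φ is true.
  2 (successors {3, 4, 6, 7}): φ is true.
  3 (successors {0, 1, 3, 4}): φ is true.
  4 (successors {2, 3, 4, 5, 7}): φ is true.
  5 (successors {0, 2, 3, 6, 7}): φ is true.
  6 (successors {4}): φ is true.
  7 (successors {1, 2, 5, 6}): φ is true.
For instance, at 1:
  At 1: Box not (((r or s) and s) or (not s and r)) is false, so not Box not (((r or s) and s) or (not s and r)) is true.
    At 1: Box not (((r or s) and s) or (not s and r)) requires not (((r or s) and s) or (not s and r)) at every successor {1, 7}.
      not (((r or s) and s) or (not s and r)) fails at 1, so Box not (((r or s) and s) or (not s and r)) is false at 1.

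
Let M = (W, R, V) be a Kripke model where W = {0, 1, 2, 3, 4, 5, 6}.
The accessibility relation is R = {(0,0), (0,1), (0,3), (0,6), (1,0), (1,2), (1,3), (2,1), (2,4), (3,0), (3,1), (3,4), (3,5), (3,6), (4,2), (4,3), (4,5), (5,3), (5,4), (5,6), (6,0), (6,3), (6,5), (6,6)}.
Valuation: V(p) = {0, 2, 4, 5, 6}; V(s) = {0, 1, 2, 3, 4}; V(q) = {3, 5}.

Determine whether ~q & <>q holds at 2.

At 2: ~q is true, <>q is false, so ~q & <>q is false.
  At 2: <>q requires q at some successor in {1, 4}.
    At 1: q is false.
    At 4: q is false.
  So <>q is false at 2.

No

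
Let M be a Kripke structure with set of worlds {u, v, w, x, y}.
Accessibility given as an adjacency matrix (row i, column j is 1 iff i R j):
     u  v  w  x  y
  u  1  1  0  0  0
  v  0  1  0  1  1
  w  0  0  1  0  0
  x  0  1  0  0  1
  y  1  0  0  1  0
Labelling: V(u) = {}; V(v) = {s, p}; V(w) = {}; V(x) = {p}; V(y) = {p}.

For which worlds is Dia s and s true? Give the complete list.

v

Recall that Dia ψ holds at a world iff ψ holds at some accessible world.
Let φ = Dia s and s. Evaluate φ at each world:
  u (successors {u, v}): φ is false.
  v (successors {v, x, y}): φ is true.
  w (successors {w}): φ is false.
  x (successors {v, y}): φ is false.
  y (successors {u, x}): φ is false.
For instance, at w:
  At w: Dia s is false, s is false, so Dia s and s is false.
    At w: Dia s requires s at some successor in {w}.
      At w: s is false.
    So Dia s is false at w.
Satisfying worlds: {v}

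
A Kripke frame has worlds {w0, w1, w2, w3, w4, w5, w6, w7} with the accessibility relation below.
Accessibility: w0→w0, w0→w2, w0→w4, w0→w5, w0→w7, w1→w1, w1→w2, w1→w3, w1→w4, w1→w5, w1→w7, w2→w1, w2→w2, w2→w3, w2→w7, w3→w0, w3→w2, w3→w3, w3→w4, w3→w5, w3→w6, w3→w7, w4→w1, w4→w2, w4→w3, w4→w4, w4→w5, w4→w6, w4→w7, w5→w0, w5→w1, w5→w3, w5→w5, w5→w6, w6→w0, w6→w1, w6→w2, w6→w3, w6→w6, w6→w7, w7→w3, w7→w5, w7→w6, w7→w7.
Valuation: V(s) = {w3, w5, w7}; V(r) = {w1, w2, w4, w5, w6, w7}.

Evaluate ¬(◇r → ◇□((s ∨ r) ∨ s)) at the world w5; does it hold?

No

At w5: ◇r → ◇□((s ∨ r) ∨ s) is true, so ¬(◇r → ◇□((s ∨ r) ∨ s)) is false.
  At w5: ◇r is true, ◇□((s ∨ r) ∨ s) is true, so ◇r → ◇□((s ∨ r) ∨ s) is true.
    At w5: ◇r requires r at some successor in {w0, w1, w3, w5, w6}.
      r holds at w1, so ◇r is true at w5.
    At w5: ◇□((s ∨ r) ∨ s) requires □((s ∨ r) ∨ s) at some successor in {w0, w1, w3, w5, w6}.
      □((s ∨ r) ∨ s) holds at w1, so ◇□((s ∨ r) ∨ s) is true at w5.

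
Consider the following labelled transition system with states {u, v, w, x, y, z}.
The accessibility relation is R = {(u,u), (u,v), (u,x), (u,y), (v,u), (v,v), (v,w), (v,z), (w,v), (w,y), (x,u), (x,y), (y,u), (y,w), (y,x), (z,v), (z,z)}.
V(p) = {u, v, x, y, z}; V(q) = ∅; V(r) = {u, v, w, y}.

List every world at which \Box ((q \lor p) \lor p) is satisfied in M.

Recall that \Box ψ holds at a world iff ψ holds at every accessible world, and \Diamond ψ holds iff ψ holds at some accessible world.
Let φ = \Box ((q \lor p) \lor p). Evaluate φ at each world:
  u (successors {u, v, x, y}): φ is true.
  v (successors {u, v, w, z}): φ is false.
  w (successors {v, y}): φ is true.
  x (successors {u, y}): φ is true.
  y (successors {u, w, x}): φ is false.
  z (successors {v, z}): φ is true.
For instance, at y:
  At y: \Box ((q \lor p) \lor p) requires (q \lor p) \lor p at every successor {u, w, x}.
    (q \lor p) \lor p fails at w, so \Box ((q \lor p) \lor p) is false at y.
Satisfying worlds: {u, w, x, z}

u, w, x, z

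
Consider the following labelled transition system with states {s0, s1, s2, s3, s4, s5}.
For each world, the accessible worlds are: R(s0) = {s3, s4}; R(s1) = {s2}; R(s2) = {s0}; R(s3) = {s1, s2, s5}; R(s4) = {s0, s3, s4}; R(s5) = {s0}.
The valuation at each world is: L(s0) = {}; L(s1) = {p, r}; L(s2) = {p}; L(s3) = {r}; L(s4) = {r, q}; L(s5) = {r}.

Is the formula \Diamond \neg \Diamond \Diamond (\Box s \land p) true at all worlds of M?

Yes

Let φ = \Diamond \neg \Diamond \Diamond (\Box s \land p). Evaluate φ at each world:
  s0 (successors {s3, s4}): φ is true.
  s1 (successors {s2}): φ is true.
  s2 (successors {s0}): φ is true.
  s3 (successors {s1, s2, s5}): φ is true.
  s4 (successors {s0, s3, s4}): φ is true.
  s5 (successors {s0}): φ is true.
For instance, at s1:
  At s1: \Diamond \neg \Diamond \Diamond (\Box s \land p) requires \neg \Diamond \Diamond (\Box s \land p) at some successor in {s2}.
    \neg \Diamond \Diamond (\Box s \land p) holds at s2, so \Diamond \neg \Diamond \Diamond (\Box s \land p) is true at s1.
      At s2: \Diamond \Diamond (\Box s \land p) is false, so \neg \Diamond \Diamond (\Box s \land p) is true.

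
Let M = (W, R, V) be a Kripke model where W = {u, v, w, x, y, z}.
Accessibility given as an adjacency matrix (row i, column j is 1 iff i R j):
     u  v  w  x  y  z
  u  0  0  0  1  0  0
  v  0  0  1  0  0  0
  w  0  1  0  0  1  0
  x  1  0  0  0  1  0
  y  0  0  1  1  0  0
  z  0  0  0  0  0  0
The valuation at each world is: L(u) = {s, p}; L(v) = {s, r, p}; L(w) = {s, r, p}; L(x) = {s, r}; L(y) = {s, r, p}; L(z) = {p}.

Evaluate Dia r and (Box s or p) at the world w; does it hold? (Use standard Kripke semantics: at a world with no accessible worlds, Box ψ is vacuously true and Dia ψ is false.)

At w: Dia r is true, Box s or p is true, so Dia r and (Box s or p) is true.
  At w: Dia r requires r at some successor in {v, y}.
    r holds at v, so Dia r is true at w.
  At w: Box s is true, p is true, so Box s or p is true.
    At w: Box s requires s at every successor {v, y}.
      At v: s is true.
      At y: s is true.
    So Box s is true at w.

Yes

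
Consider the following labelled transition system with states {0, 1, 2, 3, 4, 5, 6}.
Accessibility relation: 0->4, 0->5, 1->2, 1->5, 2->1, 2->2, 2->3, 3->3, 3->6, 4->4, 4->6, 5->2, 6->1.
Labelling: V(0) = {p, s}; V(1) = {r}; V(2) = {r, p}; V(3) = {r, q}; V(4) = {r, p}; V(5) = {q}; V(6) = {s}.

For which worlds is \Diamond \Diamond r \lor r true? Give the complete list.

0, 1, 2, 3, 4, 5, 6

Let φ = \Diamond \Diamond r \lor r. Evaluate φ at each world:
  0 (successors {4, 5}): φ is true.
  1 (successors {2, 5}): φ is true.
  2 (successors {1, 2, 3}): φ is true.
  3 (successors {3, 6}): φ is true.
  4 (successors {4, 6}): φ is true.
  5 (successors {2}): φ is true.
  6 (successors {1}): φ is true.
For instance, at 5:
  At 5: \Diamond \Diamond r is true, r is false, so \Diamond \Diamond r \lor r is true.
    At 5: \Diamond \Diamond r requires \Diamond r at some successor in {2}.
      \Diamond r holds at 2, so \Diamond \Diamond r is true at 5.
Satisfying worlds: {0, 1, 2, 3, 4, 5, 6}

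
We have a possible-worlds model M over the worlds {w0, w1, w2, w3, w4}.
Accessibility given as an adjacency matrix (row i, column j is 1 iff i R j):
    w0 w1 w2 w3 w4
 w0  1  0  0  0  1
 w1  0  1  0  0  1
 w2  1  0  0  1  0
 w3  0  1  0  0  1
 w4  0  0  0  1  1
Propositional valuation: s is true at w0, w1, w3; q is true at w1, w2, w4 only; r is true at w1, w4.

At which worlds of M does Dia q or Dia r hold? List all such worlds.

Recall that Dia ψ holds at a world iff ψ holds at some accessible world.
Let φ = Dia q or Dia r. Evaluate φ at each world:
  w0 (successors {w0, w4}): φ is true.
  w1 (successors {w1, w4}): φ is true.
  w2 (successors {w0, w3}): φ is false.
  w3 (successors {w1, w4}): φ is true.
  w4 (successors {w3, w4}): φ is true.
For instance, at w3:
  At w3: Dia q is true, Dia r is true, so Dia q or Dia r is true.
    At w3: Dia q requires q at some successor in {w1, w4}.
      q holds at w1, so Dia q is true at w3.
    At w3: Dia r requires r at some successor in {w1, w4}.
      r holds at w1, so Dia r is true at w3.
Satisfying worlds: {w0, w1, w3, w4}

w0, w1, w3, w4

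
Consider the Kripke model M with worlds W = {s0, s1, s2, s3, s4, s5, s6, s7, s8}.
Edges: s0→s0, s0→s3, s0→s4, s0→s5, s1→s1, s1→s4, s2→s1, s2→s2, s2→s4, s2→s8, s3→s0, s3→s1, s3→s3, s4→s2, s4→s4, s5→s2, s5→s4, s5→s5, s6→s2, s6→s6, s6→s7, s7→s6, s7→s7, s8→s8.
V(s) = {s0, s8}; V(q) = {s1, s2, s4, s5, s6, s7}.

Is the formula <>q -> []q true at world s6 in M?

Yes

At s6: <>q is true, []q is true, so <>q -> []q is true.
  At s6: <>q requires q at some successor in {s2, s6, s7}.
    q holds at s2, so <>q is true at s6.
  At s6: []q requires q at every successor {s2, s6, s7}.
    At s2: q is true.
    At s6: q is true.
    At s7: q is true.
  So []q is true at s6.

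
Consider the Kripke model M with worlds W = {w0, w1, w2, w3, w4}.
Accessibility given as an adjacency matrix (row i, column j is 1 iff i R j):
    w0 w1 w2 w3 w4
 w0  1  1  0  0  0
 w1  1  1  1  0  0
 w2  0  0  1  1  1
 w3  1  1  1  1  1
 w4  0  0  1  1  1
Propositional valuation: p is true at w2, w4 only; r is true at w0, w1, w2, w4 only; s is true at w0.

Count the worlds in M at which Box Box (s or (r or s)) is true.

1

Recall that Box ψ holds at a world iff ψ holds at every accessible world, and Dia ψ holds iff ψ holds at some accessible world.
Let φ = Box Box (s or (r or s)). Evaluate φ at each world:
  w0 (successors {w0, w1}): φ is true.
  w1 (successors {w0, w1, w2}): φ is false.
  w2 (successors {w2, w3, w4}): φ is false.
  w3 (successors {w0, w1, w2, w3, w4}): φ is false.
  w4 (successors {w2, w3, w4}): φ is false.
For instance, at w1:
  At w1: Box Box (s or (r or s)) requires Box (s or (r or s)) at every successor {w0, w1, w2}.
    Box (s or (r or s)) fails at w2, so Box Box (s or (r or s)) is false at w1.
      At w2: Box (s or (r or s)) requires s or (r or s) at every successor {w2, w3, w4}.
        s or (r or s) fails at w3, so Box (s or (r or s)) is false at w2.
Satisfying worlds: {w0}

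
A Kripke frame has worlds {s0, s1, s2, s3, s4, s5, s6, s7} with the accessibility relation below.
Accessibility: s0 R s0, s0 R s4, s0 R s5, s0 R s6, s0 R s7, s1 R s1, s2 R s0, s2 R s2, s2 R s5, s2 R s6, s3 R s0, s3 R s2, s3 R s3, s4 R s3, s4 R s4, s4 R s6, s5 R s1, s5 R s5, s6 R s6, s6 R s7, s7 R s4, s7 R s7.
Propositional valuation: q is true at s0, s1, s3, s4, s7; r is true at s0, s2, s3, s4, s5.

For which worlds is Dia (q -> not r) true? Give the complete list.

Recall that Dia ψ holds at a world iff ψ holds at some accessible world.
Let φ = Dia (q -> not r). Evaluate φ at each world:
  s0 (successors {s0, s4, s5, s6, s7}): φ is true.
  s1 (successors {s1}): φ is true.
  s2 (successors {s0, s2, s5, s6}): φ is true.
  s3 (successors {s0, s2, s3}): φ is true.
  s4 (successors {s3, s4, s6}): φ is true.
  s5 (successors {s1, s5}): φ is true.
  s6 (successors {s6, s7}): φ is true.
  s7 (successors {s4, s7}): φ is true.
For instance, at s3:
  At s3: Dia (q -> not r) requires q -> not r at some successor in {s0, s2, s3}.
    q -> not r holds at s2, so Dia (q -> not r) is true at s3.
Satisfying worlds: {s0, s1, s2, s3, s4, s5, s6, s7}

s0, s1, s2, s3, s4, s5, s6, s7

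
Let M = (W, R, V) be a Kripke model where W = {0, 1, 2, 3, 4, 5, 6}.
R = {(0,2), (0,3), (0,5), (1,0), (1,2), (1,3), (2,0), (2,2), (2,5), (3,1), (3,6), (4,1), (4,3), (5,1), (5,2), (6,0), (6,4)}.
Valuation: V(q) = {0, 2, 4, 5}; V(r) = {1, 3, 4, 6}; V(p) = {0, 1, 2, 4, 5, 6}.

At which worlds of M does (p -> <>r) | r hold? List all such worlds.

Let φ = (p -> <>r) | r. Evaluate φ at each world:
  0 (successors {2, 3, 5}): φ is true.
  1 (successors {0, 2, 3}): φ is true.
  2 (successors {0, 2, 5}): φ is false.
  3 (successors {1, 6}): φ is true.
  4 (successors {1, 3}): φ is true.
  5 (successors {1, 2}): φ is true.
  6 (successors {0, 4}): φ is true.
For instance, at 0:
  At 0: p -> <>r is true, r is false, so (p -> <>r) | r is true.
    At 0: p is true, <>r is true, so p -> <>r is true.
      At 0: <>r requires r at some successor in {2, 3, 5}.
        r holds at 3, so <>r is true at 0.
Satisfying worlds: {0, 1, 3, 4, 5, 6}

0, 1, 3, 4, 5, 6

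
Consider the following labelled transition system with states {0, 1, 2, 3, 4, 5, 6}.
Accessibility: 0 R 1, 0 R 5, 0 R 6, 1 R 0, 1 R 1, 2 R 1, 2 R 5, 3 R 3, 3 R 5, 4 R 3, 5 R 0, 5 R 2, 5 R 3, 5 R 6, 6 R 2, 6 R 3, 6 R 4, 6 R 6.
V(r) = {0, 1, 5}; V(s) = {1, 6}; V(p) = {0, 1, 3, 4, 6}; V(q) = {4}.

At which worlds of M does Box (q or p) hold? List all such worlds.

1, 4

Let φ = Box (q or p). Evaluate φ at each world:
  0 (successors {1, 5, 6}): φ is false.
  1 (successors {0, 1}): φ is true.
  2 (successors {1, 5}): φ is false.
  3 (successors {3, 5}): φ is false.
  4 (successors {3}): φ is true.
  5 (successors {0, 2, 3, 6}): φ is false.
  6 (successors {2, 3, 4, 6}): φ is false.
For instance, at 0:
  At 0: Box (q or p) requires q or p at every successor {1, 5, 6}.
    q or p fails at 5, so Box (q or p) is false at 0.
Satisfying worlds: {1, 4}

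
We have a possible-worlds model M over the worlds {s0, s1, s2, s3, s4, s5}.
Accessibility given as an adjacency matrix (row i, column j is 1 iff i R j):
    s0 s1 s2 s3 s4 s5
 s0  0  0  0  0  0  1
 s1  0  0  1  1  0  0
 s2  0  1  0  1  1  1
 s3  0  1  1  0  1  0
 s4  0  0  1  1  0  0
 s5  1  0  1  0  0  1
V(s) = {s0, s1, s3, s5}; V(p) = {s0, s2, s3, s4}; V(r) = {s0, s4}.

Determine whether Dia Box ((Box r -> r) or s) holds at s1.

Yes

At s1: Dia Box ((Box r -> r) or s) requires Box ((Box r -> r) or s) at some successor in {s2, s3}.
  Box ((Box r -> r) or s) holds at s2, so Dia Box ((Box r -> r) or s) is true at s1.
    At s2: Box ((Box r -> r) or s) requires (Box r -> r) or s at every successor {s1, s3, s4, s5}.
      At s1: (Box r -> r) or s is true.
      At s3: (Box r -> r) or s is true.
      At s4: (Box r -> r) or s is true.
      At s5: (Box r -> r) or s is true.
    So Box ((Box r -> r) or s) is true at s2.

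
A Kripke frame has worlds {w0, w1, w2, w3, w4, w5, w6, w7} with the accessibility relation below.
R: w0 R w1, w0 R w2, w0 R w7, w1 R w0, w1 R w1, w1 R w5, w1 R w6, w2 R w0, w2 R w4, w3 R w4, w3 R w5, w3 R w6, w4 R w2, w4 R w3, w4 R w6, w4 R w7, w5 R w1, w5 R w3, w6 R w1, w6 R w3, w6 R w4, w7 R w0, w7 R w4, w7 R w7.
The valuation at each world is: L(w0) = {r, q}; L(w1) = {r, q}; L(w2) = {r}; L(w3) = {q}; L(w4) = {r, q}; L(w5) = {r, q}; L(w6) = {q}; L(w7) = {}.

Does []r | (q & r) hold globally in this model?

Recall that []ψ holds at a world iff ψ holds at every accessible world, and <>ψ holds iff ψ holds at some accessible world.
Let φ = []r | (q & r). Evaluate φ at each world:
  w0 (successors {w1, w2, w7}): φ is true.
  w1 (successors {w0, w1, w5, w6}): φ is true.
  w2 (successors {w0, w4}): φ is true.
  w3 (successors {w4, w5, w6}): φ is false.
  w4 (successors {w2, w3, w6, w7}): φ is true.
  w5 (successors {w1, w3}): φ is true.
  w6 (successors {w1, w3, w4}): φ is false.
  w7 (successors {w0, w4, w7}): φ is false.
Detail at w3 (counterexample):
  At w3: []r is false, q & r is false, so []r | (q & r) is false.
    At w3: []r requires r at every successor {w4, w5, w6}.
      r fails at w6, so []r is false at w3.

No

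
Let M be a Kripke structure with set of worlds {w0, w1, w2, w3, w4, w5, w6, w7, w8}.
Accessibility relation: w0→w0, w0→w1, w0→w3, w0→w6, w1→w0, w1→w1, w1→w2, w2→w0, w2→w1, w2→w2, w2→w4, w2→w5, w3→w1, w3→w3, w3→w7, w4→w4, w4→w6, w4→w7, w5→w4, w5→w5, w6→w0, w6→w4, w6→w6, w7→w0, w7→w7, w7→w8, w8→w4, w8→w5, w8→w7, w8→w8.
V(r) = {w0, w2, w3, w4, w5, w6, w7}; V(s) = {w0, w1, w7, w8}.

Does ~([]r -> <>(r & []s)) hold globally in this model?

Recall that []ψ holds at a world iff ψ holds at every accessible world, and <>ψ holds iff ψ holds at some accessible world.
Let φ = ~([]r -> <>(r & []s)). Evaluate φ at each world:
  w0 (successors {w0, w1, w3, w6}): φ is false.
  w1 (successors {w0, w1, w2}): φ is false.
  w2 (successors {w0, w1, w2, w4, w5}): φ is false.
  w3 (successors {w1, w3, w7}): φ is false.
  w4 (successors {w4, w6, w7}): φ is false.
  w5 (successors {w4, w5}): φ is true.
  w6 (successors {w0, w4, w6}): φ is true.
  w7 (successors {w0, w7, w8}): φ is false.
  w8 (successors {w4, w5, w7, w8}): φ is false.
Detail at w0 (counterexample):
  At w0: []r -> <>(r & []s) is true, so ~([]r -> <>(r & []s)) is false.
    At w0: []r is false, <>(r & []s) is false, so []r -> <>(r & []s) is true.
      At w0: []r requires r at every successor {w0, w1, w3, w6}.
        r fails at w1, so []r is false at w0.
      At w0: <>(r & []s) requires r & []s at some successor in {w0, w1, w3, w6}.
        At w0: r & []s is false.
        At w1: r & []s is false.
        At w3: r & []s is false.
        At w6: r & []s is false.
      So <>(r & []s) is false at w0.

No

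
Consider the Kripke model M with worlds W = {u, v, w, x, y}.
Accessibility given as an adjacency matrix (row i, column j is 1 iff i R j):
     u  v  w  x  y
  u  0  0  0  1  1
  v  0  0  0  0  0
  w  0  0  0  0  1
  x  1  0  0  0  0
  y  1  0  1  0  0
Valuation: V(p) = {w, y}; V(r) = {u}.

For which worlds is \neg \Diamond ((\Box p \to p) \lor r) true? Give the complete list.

v

Let φ = \neg \Diamond ((\Box p \to p) \lor r). Evaluate φ at each world:
  u (successors {x, y}): φ is false.
  v (successors ∅): φ is true.
  w (successors {y}): φ is false.
  x (successors {u}): φ is false.
  y (successors {u, w}): φ is false.
For instance, at x:
  At x: \Diamond ((\Box p \to p) \lor r) is true, so \neg \Diamond ((\Box p \to p) \lor r) is false.
    At x: \Diamond ((\Box p \to p) \lor r) requires (\Box p \to p) \lor r at some successor in {u}.
      (\Box p \to p) \lor r holds at u, so \Diamond ((\Box p \to p) \lor r) is true at x.
Satisfying worlds: {v}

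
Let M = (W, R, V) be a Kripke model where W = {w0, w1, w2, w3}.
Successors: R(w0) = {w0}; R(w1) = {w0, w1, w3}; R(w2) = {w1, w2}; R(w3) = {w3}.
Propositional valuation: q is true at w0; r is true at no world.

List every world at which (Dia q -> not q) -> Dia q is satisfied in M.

Let φ = (Dia q -> not q) -> Dia q. Evaluate φ at each world:
  w0 (successors {w0}): φ is true.
  w1 (successors {w0, w1, w3}): φ is true.
  w2 (successors {w1, w2}): φ is false.
  w3 (successors {w3}): φ is false.
For instance, at w1:
  At w1: Dia q -> not q is true, Dia q is true, so (Dia q -> not q) -> Dia q is true.
    At w1: Dia q is true, not q is true, so Dia q -> not q is true.
      At w1: Dia q requires q at some successor in {w0, w1, w3}.
        q holds at w0, so Dia q is true at w1.
    At w1: Dia q requires q at some successor in {w0, w1, w3}.
      q holds at w0, so Dia q is true at w1.
Satisfying worlds: {w0, w1}

w0, w1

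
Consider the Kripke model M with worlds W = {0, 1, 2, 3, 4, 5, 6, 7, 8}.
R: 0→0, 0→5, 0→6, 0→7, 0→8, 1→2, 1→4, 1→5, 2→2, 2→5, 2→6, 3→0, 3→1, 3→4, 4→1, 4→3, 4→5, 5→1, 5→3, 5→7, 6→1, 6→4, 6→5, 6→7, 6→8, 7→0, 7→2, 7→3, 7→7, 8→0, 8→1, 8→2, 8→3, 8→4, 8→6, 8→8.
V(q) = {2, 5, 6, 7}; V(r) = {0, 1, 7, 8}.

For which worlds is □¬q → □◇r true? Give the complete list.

Recall that □ψ holds at a world iff ψ holds at every accessible world, and ◇ψ holds iff ψ holds at some accessible world.
Let φ = □¬q → □◇r. Evaluate φ at each world:
  0 (successors {0, 5, 6, 7, 8}): φ is true.
  1 (successors {2, 4, 5}): φ is true.
  2 (successors {2, 5, 6}): φ is true.
  3 (successors {0, 1, 4}): φ is false.
  4 (successors {1, 3, 5}): φ is true.
  5 (successors {1, 3, 7}): φ is true.
  6 (successors {1, 4, 5, 7, 8}): φ is true.
  7 (successors {0, 2, 3, 7}): φ is true.
  8 (successors {0, 1, 2, 3, 4, 6, 8}): φ is true.
For instance, at 6:
  At 6: □¬q is false, □◇r is false, so □¬q → □◇r is true.
    At 6: □¬q requires ¬q at every successor {1, 4, 5, 7, 8}.
      ¬q fails at 5, so □¬q is false at 6.
    At 6: □◇r requires ◇r at every successor {1, 4, 5, 7, 8}.
      ◇r fails at 1, so □◇r is false at 6.
Satisfying worlds: {0, 1, 2, 4, 5, 6, 7, 8}

0, 1, 2, 4, 5, 6, 7, 8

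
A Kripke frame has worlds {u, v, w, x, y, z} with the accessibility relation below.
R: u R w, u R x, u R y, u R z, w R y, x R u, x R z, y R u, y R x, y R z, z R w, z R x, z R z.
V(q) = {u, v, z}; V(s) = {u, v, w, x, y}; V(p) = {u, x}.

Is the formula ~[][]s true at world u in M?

Recall that []ψ holds at a world iff ψ holds at every accessible world, and <>ψ holds iff ψ holds at some accessible world.
At u: [][]s is false, so ~[][]s is true.
  At u: [][]s requires []s at every successor {w, x, y, z}.
    []s fails at x, so [][]s is false at u.
      At x: []s requires s at every successor {u, z}.
        s fails at z, so []s is false at x.

Yes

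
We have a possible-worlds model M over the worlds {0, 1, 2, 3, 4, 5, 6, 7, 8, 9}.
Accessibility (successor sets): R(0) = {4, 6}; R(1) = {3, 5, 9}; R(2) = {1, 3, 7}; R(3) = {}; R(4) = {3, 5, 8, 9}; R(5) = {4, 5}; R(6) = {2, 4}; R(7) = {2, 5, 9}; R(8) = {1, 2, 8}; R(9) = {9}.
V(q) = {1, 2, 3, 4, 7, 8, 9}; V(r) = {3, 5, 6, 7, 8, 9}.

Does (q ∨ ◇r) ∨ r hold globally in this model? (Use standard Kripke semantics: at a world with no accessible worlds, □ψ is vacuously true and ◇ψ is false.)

Yes

Let φ = (q ∨ ◇r) ∨ r. Evaluate φ at each world:
  0 (successors {4, 6}): φ is true.
  1 (successors {3, 5, 9}): φ is true.
  2 (successors {1, 3, 7}): φ is true.
  3 (successors ∅): φ is true.
  4 (successors {3, 5, 8, 9}): φ is true.
  5 (successors {4, 5}): φ is true.
  6 (successors {2, 4}): φ is true.
  7 (successors {2, 5, 9}): φ is true.
  8 (successors {1, 2, 8}): φ is true.
  9 (successors {9}): φ is true.
For instance, at 1:
  At 1: q ∨ ◇r is true, r is false, so (q ∨ ◇r) ∨ r is true.
    At 1: q is true, ◇r is true, so q ∨ ◇r is true.
      At 1: ◇r requires r at some successor in {3, 5, 9}.
        r holds at 3, so ◇r is true at 1.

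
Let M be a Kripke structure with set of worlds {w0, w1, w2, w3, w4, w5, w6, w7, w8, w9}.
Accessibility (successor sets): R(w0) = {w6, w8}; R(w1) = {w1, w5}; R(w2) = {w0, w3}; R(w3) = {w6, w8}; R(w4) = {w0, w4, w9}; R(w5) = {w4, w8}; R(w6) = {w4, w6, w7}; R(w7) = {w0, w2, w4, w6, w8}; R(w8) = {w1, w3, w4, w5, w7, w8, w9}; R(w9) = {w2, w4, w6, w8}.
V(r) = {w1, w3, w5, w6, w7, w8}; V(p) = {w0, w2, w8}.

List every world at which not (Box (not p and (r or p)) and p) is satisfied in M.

Let φ = not (Box (not p and (r or p)) and p). Evaluate φ at each world:
  w0 (successors {w6, w8}): φ is true.
  w1 (successors {w1, w5}): φ is true.
  w2 (successors {w0, w3}): φ is true.
  w3 (successors {w6, w8}): φ is true.
  w4 (successors {w0, w4, w9}): φ is true.
  w5 (successors {w4, w8}): φ is true.
  w6 (successors {w4, w6, w7}): φ is true.
  w7 (successors {w0, w2, w4, w6, w8}): φ is true.
  w8 (successors {w1, w3, w4, w5, w7, w8, w9}): φ is true.
  w9 (successors {w2, w4, w6, w8}): φ is true.
For instance, at w8:
  At w8: Box (not p and (r or p)) and p is false, so not (Box (not p and (r or p)) and p) is true.
    At w8: Box (not p and (r or p)) is false, p is true, so Box (not p and (r or p)) and p is false.
      At w8: Box (not p and (r or p)) requires not p and (r or p) at every successor {w1, w3, w4, w5, w7, w8, w9}.
        not p and (r or p) fails at w4, so Box (not p and (r or p)) is false at w8.
Satisfying worlds: {w0, w1, w2, w3, w4, w5, w6, w7, w8, w9}

w0, w1, w2, w3, w4, w5, w6, w7, w8, w9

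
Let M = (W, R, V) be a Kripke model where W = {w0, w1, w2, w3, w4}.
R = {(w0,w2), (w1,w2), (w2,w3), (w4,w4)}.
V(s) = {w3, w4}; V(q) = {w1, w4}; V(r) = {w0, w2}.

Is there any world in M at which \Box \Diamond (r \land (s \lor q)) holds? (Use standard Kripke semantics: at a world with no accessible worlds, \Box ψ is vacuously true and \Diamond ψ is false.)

Yes

Recall that \Box ψ holds at a world iff ψ holds at every accessible world, and \Diamond ψ holds iff ψ holds at some accessible world.
Let φ = \Box \Diamond (r \land (s \lor q)). Evaluate φ at each world:
  w0 (successors {w2}): φ is false.
  w1 (successors {w2}): φ is false.
  w2 (successors {w3}): φ is false.
  w3 (successors ∅): φ is true.
  w4 (successors {w4}): φ is false.
Detail at w3 (witness):
  At w3: no accessible worlds, so \Box \Diamond (r \land (s \lor q)) holds vacuously.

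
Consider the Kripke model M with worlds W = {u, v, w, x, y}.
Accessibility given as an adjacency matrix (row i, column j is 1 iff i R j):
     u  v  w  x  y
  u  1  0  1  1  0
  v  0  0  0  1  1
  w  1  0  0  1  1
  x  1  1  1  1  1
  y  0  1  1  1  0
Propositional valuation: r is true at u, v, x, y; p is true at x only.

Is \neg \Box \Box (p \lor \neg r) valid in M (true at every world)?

Yes

Let φ = \neg \Box \Box (p \lor \neg r). Evaluate φ at each world:
  u (successors {u, w, x}): φ is true.
  v (successors {x, y}): φ is true.
  w (successors {u, x, y}): φ is true.
  x (successors {u, v, w, x, y}): φ is true.
  y (successors {v, w, x}): φ is true.
For instance, at w:
  At w: \Box \Box (p \lor \neg r) is false, so \neg \Box \Box (p \lor \neg r) is true.
    At w: \Box \Box (p \lor \neg r) requires \Box (p \lor \neg r) at every successor {u, x, y}.
      \Box (p \lor \neg r) fails at u, so \Box \Box (p \lor \neg r) is false at w.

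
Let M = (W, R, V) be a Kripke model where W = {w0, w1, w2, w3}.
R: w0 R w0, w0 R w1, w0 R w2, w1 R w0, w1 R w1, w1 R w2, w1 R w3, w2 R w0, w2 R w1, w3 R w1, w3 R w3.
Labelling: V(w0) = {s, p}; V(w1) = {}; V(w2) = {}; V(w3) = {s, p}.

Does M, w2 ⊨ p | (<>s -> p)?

No

At w2: p is false, <>s -> p is false, so p | (<>s -> p) is false.
  At w2: <>s is true, p is false, so <>s -> p is false.
    At w2: <>s requires s at some successor in {w0, w1}.
      s holds at w0, so <>s is true at w2.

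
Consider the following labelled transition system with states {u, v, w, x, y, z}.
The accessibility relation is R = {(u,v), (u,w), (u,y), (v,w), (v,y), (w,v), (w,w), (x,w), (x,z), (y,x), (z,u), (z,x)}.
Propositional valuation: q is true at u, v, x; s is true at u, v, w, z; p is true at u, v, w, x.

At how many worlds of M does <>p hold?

Let φ = <>p. Evaluate φ at each world:
  u (successors {v, w, y}): φ is true.
  v (successors {w, y}): φ is true.
  w (successors {v, w}): φ is true.
  x (successors {w, z}): φ is true.
  y (successors {x}): φ is true.
  z (successors {u, x}): φ is true.
For instance, at z:
  At z: <>p requires p at some successor in {u, x}.
    p holds at u, so <>p is true at z.
Satisfying worlds: {u, v, w, x, y, z}

6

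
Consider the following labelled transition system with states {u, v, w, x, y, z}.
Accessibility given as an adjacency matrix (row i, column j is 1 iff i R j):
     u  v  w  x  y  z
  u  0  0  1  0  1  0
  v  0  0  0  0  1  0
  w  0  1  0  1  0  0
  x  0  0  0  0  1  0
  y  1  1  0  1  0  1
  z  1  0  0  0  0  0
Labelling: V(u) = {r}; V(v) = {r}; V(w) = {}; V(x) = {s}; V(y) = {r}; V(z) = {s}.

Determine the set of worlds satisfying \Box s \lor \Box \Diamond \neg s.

Let φ = \Box s \lor \Box \Diamond \neg s. Evaluate φ at each world:
  u (successors {w, y}): φ is true.
  v (successors {y}): φ is true.
  w (successors {v, x}): φ is true.
  x (successors {y}): φ is true.
  y (successors {u, v, x, z}): φ is true.
  z (successors {u}): φ is true.
For instance, at z:
  At z: \Box s is false, \Box \Diamond \neg s is true, so \Box s \lor \Box \Diamond \neg s is true.
    At z: \Box s requires s at every successor {u}.
      s fails at u, so \Box s is false at z.
    At z: \Box \Diamond \neg s requires \Diamond \neg s at every successor {u}.
      At u: \Diamond \neg s is true.
    So \Box \Diamond \neg s is true at z.
Satisfying worlds: {u, v, w, x, y, z}

u, v, w, x, y, z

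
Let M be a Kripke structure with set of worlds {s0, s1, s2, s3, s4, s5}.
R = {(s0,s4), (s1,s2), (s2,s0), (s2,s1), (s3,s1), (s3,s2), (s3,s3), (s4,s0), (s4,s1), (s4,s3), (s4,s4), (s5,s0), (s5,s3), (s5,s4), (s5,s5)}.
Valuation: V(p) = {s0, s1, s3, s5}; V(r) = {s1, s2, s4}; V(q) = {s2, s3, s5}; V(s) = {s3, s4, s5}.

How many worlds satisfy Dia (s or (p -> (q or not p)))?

5

Let φ = Dia (s or (p -> (q or not p))). Evaluate φ at each world:
  s0 (successors {s4}): φ is true.
  s1 (successors {s2}): φ is true.
  s2 (successors {s0, s1}): φ is false.
  s3 (successors {s1, s2, s3}): φ is true.
  s4 (successors {s0, s1, s3, s4}): φ is true.
  s5 (successors {s0, s3, s4, s5}): φ is true.
For instance, at s2:
  At s2: Dia (s or (p -> (q or not p))) requires s or (p -> (q or not p)) at some successor in {s0, s1}.
    At s0: s or (p -> (q or not p)) is false.
    At s1: s or (p -> (q or not p)) is false.
  So Dia (s or (p -> (q or not p))) is false at s2.
Satisfying worlds: {s0, s1, s3, s4, s5}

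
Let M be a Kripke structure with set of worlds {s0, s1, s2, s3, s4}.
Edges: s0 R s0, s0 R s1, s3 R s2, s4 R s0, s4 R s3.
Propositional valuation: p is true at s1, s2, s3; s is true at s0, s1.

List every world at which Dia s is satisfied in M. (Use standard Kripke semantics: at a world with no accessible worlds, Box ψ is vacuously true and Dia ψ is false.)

s0, s4

Let φ = Dia s. Evaluate φ at each world:
  s0 (successors {s0, s1}): φ is true.
  s1 (successors ∅): φ is false.
  s2 (successors ∅): φ is false.
  s3 (successors {s2}): φ is false.
  s4 (successors {s0, s3}): φ is true.
For instance, at s0:
  At s0: Dia s requires s at some successor in {s0, s1}.
    s holds at s0, so Dia s is true at s0.
Satisfying worlds: {s0, s4}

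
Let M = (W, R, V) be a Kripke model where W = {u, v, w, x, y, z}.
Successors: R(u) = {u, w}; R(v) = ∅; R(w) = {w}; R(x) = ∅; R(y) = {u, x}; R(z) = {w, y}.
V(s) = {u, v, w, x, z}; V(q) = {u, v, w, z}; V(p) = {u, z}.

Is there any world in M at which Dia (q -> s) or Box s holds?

Yes

Let φ = Dia (q -> s) or Box s. Evaluate φ at each world:
  u (successors {u, w}): φ is true.
  v (successors ∅): φ is true.
  w (successors {w}): φ is true.
  x (successors ∅): φ is true.
  y (successors {u, x}): φ is true.
  z (successors {w, y}): φ is true.
Detail at u (witness):
  At u: Dia (q -> s) is true, Box s is true, so Dia (q -> s) or Box s is true.
    At u: Dia (q -> s) requires q -> s at some successor in {u, w}.
      q -> s holds at u, so Dia (q -> s) is true at u.
    At u: Box s requires s at every successor {u, w}.
      At u: s is true.
      At w: s is true.
    So Box s is true at u.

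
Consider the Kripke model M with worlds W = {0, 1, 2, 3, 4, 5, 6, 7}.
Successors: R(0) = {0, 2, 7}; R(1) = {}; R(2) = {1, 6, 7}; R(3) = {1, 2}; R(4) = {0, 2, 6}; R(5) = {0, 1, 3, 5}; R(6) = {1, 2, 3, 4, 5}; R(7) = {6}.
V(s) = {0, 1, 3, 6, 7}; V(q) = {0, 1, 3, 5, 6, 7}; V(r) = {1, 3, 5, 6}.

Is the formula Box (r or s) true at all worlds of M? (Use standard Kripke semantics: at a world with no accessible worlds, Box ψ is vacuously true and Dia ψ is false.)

Recall that Box ψ holds at a world iff ψ holds at every accessible world, and Dia ψ holds iff ψ holds at some accessible world.
Let φ = Box (r or s). Evaluate φ at each world:
  0 (successors {0, 2, 7}): φ is false.
  1 (successors ∅): φ is true.
  2 (successors {1, 6, 7}): φ is true.
  3 (successors {1, 2}): φ is false.
  4 (successors {0, 2, 6}): φ is false.
  5 (successors {0, 1, 3, 5}): φ is true.
  6 (successors {1, 2, 3, 4, 5}): φ is false.
  7 (successors {6}): φ is true.
Detail at 0 (counterexample):
  At 0: Box (r or s) requires r or s at every successor {0, 2, 7}.
    r or s fails at 2, so Box (r or s) is false at 0.

No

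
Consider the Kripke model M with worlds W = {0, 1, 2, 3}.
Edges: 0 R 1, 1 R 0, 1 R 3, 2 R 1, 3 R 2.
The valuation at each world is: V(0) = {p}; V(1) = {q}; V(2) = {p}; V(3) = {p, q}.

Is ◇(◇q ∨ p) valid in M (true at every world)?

Let φ = ◇(◇q ∨ p). Evaluate φ at each world:
  0 (successors {1}): φ is true.
  1 (successors {0, 3}): φ is true.
  2 (successors {1}): φ is true.
  3 (successors {2}): φ is true.
For instance, at 0:
  At 0: ◇(◇q ∨ p) requires ◇q ∨ p at some successor in {1}.
    ◇q ∨ p holds at 1, so ◇(◇q ∨ p) is true at 0.
      At 1: ◇q is true, p is false, so ◇q ∨ p is true.

Yes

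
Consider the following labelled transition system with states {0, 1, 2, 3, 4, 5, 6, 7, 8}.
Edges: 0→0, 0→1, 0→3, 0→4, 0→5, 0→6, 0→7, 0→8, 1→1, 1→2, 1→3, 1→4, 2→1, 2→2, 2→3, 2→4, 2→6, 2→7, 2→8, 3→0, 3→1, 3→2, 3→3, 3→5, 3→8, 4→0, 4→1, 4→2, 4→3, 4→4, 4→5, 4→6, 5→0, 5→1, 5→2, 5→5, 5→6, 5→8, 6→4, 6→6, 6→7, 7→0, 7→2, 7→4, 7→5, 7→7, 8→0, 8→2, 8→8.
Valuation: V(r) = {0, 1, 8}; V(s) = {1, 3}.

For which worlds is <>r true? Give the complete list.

0, 1, 2, 3, 4, 5, 7, 8

Recall that <>ψ holds at a world iff ψ holds at some accessible world.
Let φ = <>r. Evaluate φ at each world:
  0 (successors {0, 1, 3, 4, 5, 6, 7, 8}): φ is true.
  1 (successors {1, 2, 3, 4}): φ is true.
  2 (successors {1, 2, 3, 4, 6, 7, 8}): φ is true.
  3 (successors {0, 1, 2, 3, 5, 8}): φ is true.
  4 (successors {0, 1, 2, 3, 4, 5, 6}): φ is true.
  5 (successors {0, 1, 2, 5, 6, 8}): φ is true.
  6 (successors {4, 6, 7}): φ is false.
  7 (successors {0, 2, 4, 5, 7}): φ is true.
  8 (successors {0, 2, 8}): φ is true.
For instance, at 4:
  At 4: <>r requires r at some successor in {0, 1, 2, 3, 4, 5, 6}.
    r holds at 0, so <>r is true at 4.
Satisfying worlds: {0, 1, 2, 3, 4, 5, 7, 8}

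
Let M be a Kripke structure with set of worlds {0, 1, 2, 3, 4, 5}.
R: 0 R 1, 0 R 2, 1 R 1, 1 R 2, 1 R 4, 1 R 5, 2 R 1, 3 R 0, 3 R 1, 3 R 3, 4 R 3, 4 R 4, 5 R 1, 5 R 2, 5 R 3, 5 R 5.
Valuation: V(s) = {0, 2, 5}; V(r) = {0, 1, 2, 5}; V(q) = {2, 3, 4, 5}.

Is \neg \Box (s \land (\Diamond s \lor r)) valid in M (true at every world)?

Recall that \Box ψ holds at a world iff ψ holds at every accessible world, and \Diamond ψ holds iff ψ holds at some accessible world.
Let φ = \neg \Box (s \land (\Diamond s \lor r)). Evaluate φ at each world:
  0 (successors {1, 2}): φ is true.
  1 (successors {1, 2, 4, 5}): φ is true.
  2 (successors {1}): φ is true.
  3 (successors {0, 1, 3}): φ is true.
  4 (successors {3, 4}): φ is true.
  5 (successors {1, 2, 3, 5}): φ is true.
For instance, at 1:
  At 1: \Box (s \land (\Diamond s \lor r)) is false, so \neg \Box (s \land (\Diamond s \lor r)) is true.
    At 1: \Box (s \land (\Diamond s \lor r)) requires s \land (\Diamond s \lor r) at every successor {1, 2, 4, 5}.
      s \land (\Diamond s \lor r) fails at 1, so \Box (s \land (\Diamond s \lor r)) is false at 1.

Yes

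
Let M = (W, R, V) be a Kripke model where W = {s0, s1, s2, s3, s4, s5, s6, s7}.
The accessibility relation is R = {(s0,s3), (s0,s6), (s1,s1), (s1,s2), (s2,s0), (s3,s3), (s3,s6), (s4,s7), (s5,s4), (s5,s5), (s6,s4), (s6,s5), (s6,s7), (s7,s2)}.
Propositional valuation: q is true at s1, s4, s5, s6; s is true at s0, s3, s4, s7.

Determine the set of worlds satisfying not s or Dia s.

Let φ = not s or Dia s. Evaluate φ at each world:
  s0 (successors {s3, s6}): φ is true.
  s1 (successors {s1, s2}): φ is true.
  s2 (successors {s0}): φ is true.
  s3 (successors {s3, s6}): φ is true.
  s4 (successors {s7}): φ is true.
  s5 (successors {s4, s5}): φ is true.
  s6 (successors {s4, s5, s7}): φ is true.
  s7 (successors {s2}): φ is false.
For instance, at s7:
  At s7: not s is false, Dia s is false, so not s or Dia s is false.
    At s7: Dia s requires s at some successor in {s2}.
      At s2: s is false.
    So Dia s is false at s7.
Satisfying worlds: {s0, s1, s2, s3, s4, s5, s6}

s0, s1, s2, s3, s4, s5, s6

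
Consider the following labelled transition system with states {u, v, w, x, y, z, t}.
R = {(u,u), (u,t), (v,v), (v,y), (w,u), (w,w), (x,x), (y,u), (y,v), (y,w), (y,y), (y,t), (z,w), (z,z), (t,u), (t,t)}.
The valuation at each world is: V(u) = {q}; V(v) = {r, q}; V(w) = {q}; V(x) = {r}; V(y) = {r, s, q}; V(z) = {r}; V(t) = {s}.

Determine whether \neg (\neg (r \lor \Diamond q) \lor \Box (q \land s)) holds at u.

Yes

At u: \neg (r \lor \Diamond q) \lor \Box (q \land s) is false, so \neg (\neg (r \lor \Diamond q) \lor \Box (q \land s)) is true.
  At u: \neg (r \lor \Diamond q) is false, \Box (q \land s) is false, so \neg (r \lor \Diamond q) \lor \Box (q \land s) is false.
    At u: r \lor \Diamond q is true, so \neg (r \lor \Diamond q) is false.
      At u: r is false, \Diamond q is true, so r \lor \Diamond q is true.
    At u: \Box (q \land s) requires q \land s at every successor {u, t}.
      q \land s fails at u, so \Box (q \land s) is false at u.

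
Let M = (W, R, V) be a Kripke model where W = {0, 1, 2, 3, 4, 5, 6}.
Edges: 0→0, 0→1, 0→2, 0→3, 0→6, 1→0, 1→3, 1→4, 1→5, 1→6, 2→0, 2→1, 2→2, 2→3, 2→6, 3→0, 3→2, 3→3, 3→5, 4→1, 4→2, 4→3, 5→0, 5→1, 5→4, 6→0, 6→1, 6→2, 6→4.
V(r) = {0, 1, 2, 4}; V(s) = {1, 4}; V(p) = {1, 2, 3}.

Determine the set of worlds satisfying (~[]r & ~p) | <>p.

Let φ = (~[]r & ~p) | <>p. Evaluate φ at each world:
  0 (successors {0, 1, 2, 3, 6}): φ is true.
  1 (successors {0, 3, 4, 5, 6}): φ is true.
  2 (successors {0, 1, 2, 3, 6}): φ is true.
  3 (successors {0, 2, 3, 5}): φ is true.
  4 (successors {1, 2, 3}): φ is true.
  5 (successors {0, 1, 4}): φ is true.
  6 (successors {0, 1, 2, 4}): φ is true.
For instance, at 4:
  At 4: ~[]r & ~p is true, <>p is true, so (~[]r & ~p) | <>p is true.
    At 4: ~[]r is true, ~p is true, so ~[]r & ~p is true.
      At 4: []r is false, so ~[]r is true.
    At 4: <>p requires p at some successor in {1, 2, 3}.
      p holds at 1, so <>p is true at 4.
Satisfying worlds: {0, 1, 2, 3, 4, 5, 6}

0, 1, 2, 3, 4, 5, 6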